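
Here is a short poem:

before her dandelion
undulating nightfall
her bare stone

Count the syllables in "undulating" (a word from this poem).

4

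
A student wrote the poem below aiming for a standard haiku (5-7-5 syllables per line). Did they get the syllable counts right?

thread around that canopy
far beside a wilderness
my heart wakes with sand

No

Line 1: thread(1) + around(2) + that(1) + canopy(3) = 7 (expected 5)
Line 2: far(1) + beside(2) + a(1) + wilderness(3) = 7 ✓
Line 3: my(1) + heart(1) + wakes(1) + with(1) + sand(1) = 5 ✓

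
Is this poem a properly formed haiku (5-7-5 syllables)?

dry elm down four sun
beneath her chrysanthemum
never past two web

Line 1: dry(1) + elm(1) + down(1) + four(1) + sun(1) = 5 ✓
Line 2: beneath(2) + her(1) + chrysanthemum(4) = 7 ✓
Line 3: never(2) + past(1) + two(1) + web(1) = 5 ✓

Yes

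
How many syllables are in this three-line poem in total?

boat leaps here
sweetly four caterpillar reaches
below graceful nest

Line 1: boat(1) + leaps(1) + here(1) = 3
Line 2: sweetly(2) + four(1) + caterpillar(4) + reaches(2) = 9
Line 3: below(2) + graceful(2) + nest(1) = 5
Total: 3 + 9 + 5 = 17

17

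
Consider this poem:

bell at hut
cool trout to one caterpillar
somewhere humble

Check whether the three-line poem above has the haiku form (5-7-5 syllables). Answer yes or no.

No

Line 1: bell (1), at (1), hut (1) → 3 (expected 5)
Line 2: cool (1), trout (1), to (1), one (1), caterpillar (4) → 8 (expected 7)
Line 3: somewhere (2), humble (2) → 4 (expected 5)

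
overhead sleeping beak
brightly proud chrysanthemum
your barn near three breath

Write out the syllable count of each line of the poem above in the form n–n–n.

Line 1: "overhead sleeping beak": 3+2+1 = 6
Line 2: "brightly proud chrysanthemum": 2+1+4 = 7
Line 3: "your barn near three breath": 1+1+1+1+1 = 5

6–7–5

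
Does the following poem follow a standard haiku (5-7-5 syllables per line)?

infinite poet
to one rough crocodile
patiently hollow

No

Line 1: "infinite poet": 3+2 = 5 ✓
Line 2: "to one rough crocodile": 1+1+1+3 = 6 (expected 7)
Line 3: "patiently hollow": 3+2 = 5 ✓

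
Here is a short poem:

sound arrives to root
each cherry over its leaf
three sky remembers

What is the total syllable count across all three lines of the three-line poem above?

Line 1: "sound arrives to root": 1+2+1+1 = 5
Line 2: "each cherry over its leaf": 1+2+2+1+1 = 7
Line 3: "three sky remembers": 1+1+3 = 5
Total: 5 + 7 + 5 = 17

17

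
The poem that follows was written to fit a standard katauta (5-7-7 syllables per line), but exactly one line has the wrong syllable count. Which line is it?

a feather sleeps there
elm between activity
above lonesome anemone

Line 1: "a feather sleeps there": 1+2+1+1 = 5 ✓
Line 2: "elm between activity": 1+2+4 = 7 ✓
Line 3: "above lonesome anemone": 2+2+4 = 8 (expected 7)

Line 3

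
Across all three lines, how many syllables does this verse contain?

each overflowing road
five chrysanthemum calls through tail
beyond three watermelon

Line 1: "each overflowing road": 1+4+1 = 6
Line 2: "five chrysanthemum calls through tail": 1+4+1+1+1 = 8
Line 3: "beyond three watermelon": 2+1+4 = 7
Total: 6 + 8 + 7 = 21

21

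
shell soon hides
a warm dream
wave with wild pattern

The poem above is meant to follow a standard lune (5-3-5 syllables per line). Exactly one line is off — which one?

Line 1

Line 1: "shell soon hides": 1+1+1 = 3 (expected 5)
Line 2: "a warm dream": 1+1+1 = 3 ✓
Line 3: "wave with wild pattern": 1+1+1+2 = 5 ✓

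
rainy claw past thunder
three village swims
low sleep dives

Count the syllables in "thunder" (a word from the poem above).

2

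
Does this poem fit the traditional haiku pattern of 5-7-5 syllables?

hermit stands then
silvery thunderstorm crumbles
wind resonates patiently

Line 1: "hermit stands then": 2+1+1 = 4 (expected 5)
Line 2: "silvery thunderstorm crumbles": 3+3+2 = 8 (expected 7)
Line 3: "wind resonates patiently": 1+3+3 = 7 (expected 5)

No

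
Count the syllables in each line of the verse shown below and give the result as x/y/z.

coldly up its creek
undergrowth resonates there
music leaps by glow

Line 1: coldly (2), up (1), its (1), creek (1) → 5
Line 2: undergrowth (3), resonates (3), there (1) → 7
Line 3: music (2), leaps (1), by (1), glow (1) → 5

5/7/5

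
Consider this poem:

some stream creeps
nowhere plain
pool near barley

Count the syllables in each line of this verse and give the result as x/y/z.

3/3/4

Line 1: "some stream creeps": 1+1+1 = 3
Line 2: "nowhere plain": 2+1 = 3
Line 3: "pool near barley": 1+1+2 = 4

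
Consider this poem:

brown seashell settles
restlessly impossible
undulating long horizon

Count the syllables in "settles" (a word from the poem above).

2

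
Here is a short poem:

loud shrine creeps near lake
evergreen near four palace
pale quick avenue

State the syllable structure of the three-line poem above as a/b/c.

Line 1: loud(1) + shrine(1) + creeps(1) + near(1) + lake(1) = 5
Line 2: evergreen(3) + near(1) + four(1) + palace(2) = 7
Line 3: pale(1) + quick(1) + avenue(3) = 5

5/7/5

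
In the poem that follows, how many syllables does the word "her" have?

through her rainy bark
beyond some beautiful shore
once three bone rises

"her" has 1 syllable.

1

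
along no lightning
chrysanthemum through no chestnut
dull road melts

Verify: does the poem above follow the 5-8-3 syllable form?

Line 1: "along no lightning": 2+1+2 = 5 ✓
Line 2: "chrysanthemum through no chestnut": 4+1+1+2 = 8 ✓
Line 3: "dull road melts": 1+1+1 = 3 ✓

Yes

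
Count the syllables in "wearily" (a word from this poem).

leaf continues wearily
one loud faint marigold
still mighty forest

"wearily" has 3 syllables.

3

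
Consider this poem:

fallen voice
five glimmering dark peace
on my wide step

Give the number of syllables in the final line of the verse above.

4

The final line: "on my wide step": 1+1+1+1 = 4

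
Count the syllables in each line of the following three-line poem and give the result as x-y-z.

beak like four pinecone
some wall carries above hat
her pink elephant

Line 1: "beak like four pinecone": 1+1+1+2 = 5
Line 2: "some wall carries above hat": 1+1+2+2+1 = 7
Line 3: "her pink elephant": 1+1+3 = 5

5-7-5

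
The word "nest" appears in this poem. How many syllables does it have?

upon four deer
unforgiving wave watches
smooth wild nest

"nest" has 1 syllable.

1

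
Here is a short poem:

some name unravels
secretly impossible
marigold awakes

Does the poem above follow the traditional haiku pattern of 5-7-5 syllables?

Yes

Line 1: some(1) + name(1) + unravels(3) = 5 ✓
Line 2: secretly(3) + impossible(4) = 7 ✓
Line 3: marigold(3) + awakes(2) = 5 ✓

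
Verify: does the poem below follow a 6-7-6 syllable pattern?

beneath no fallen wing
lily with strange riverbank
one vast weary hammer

Yes

Line 1: beneath (2), no (1), fallen (2), wing (1) → 6 ✓
Line 2: lily (2), with (1), strange (1), riverbank (3) → 7 ✓
Line 3: one (1), vast (1), weary (2), hammer (2) → 6 ✓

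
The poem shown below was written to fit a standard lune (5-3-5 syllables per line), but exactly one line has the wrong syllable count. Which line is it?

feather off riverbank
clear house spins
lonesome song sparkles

The first line

Line 1: feather (2), off (1), riverbank (3) → 6 (expected 5)
Line 2: clear (1), house (1), spins (1) → 3 ✓
Line 3: lonesome (2), song (1), sparkles (2) → 5 ✓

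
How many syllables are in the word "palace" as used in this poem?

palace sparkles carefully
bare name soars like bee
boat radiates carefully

2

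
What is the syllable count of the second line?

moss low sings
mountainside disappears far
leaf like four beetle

The second line: mountainside(3) + disappears(3) + far(1) = 7

7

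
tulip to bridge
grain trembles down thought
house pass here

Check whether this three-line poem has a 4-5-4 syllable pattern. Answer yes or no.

No

Line 1: "tulip to bridge": 2+1+1 = 4 ✓
Line 2: "grain trembles down thought": 1+2+1+1 = 5 ✓
Line 3: "house pass here": 1+1+1 = 3 (expected 4)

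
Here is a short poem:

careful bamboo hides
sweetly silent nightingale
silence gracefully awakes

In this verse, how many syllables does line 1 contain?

Line 1: "careful bamboo hides": 2+2+1 = 5

5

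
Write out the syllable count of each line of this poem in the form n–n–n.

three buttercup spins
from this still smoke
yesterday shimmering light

5–4–7

Line 1: "three buttercup spins": 1+3+1 = 5
Line 2: "from this still smoke": 1+1+1+1 = 4
Line 3: "yesterday shimmering light": 3+3+1 = 7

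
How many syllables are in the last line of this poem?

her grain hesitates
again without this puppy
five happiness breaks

The last line: five(1) + happiness(3) + breaks(1) = 5

5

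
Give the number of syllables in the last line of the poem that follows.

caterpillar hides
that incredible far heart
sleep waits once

3

The last line: "sleep waits once": 1+1+1 = 3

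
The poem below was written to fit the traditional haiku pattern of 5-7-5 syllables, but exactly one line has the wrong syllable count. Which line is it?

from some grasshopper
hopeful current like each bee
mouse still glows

Line 3

Line 1: "from some grasshopper": 1+1+3 = 5 ✓
Line 2: "hopeful current like each bee": 2+2+1+1+1 = 7 ✓
Line 3: "mouse still glows": 1+1+1 = 3 (expected 5)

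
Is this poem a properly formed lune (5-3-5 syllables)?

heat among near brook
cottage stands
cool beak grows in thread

Line 1: "heat among near brook": 1+2+1+1 = 5 ✓
Line 2: "cottage stands": 2+1 = 3 ✓
Line 3: "cool beak grows in thread": 1+1+1+1+1 = 5 ✓

Yes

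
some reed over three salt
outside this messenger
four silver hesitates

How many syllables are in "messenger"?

3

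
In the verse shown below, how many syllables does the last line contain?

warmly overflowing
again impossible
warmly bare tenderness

6

The last line: "warmly bare tenderness": 2+1+3 = 6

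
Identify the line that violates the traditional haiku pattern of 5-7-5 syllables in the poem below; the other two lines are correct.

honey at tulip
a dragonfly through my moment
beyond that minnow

Line 2

Line 1: honey(2) + at(1) + tulip(2) = 5 ✓
Line 2: a(1) + dragonfly(3) + through(1) + my(1) + moment(2) = 8 (expected 7)
Line 3: beyond(2) + that(1) + minnow(2) = 5 ✓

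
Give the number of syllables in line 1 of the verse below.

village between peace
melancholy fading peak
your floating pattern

5

Line 1: village(2) + between(2) + peace(1) = 5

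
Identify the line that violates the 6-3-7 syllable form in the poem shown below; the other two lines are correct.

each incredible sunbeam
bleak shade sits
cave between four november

The first line

Line 1: "each incredible sunbeam": 1+4+2 = 7 (expected 6)
Line 2: "bleak shade sits": 1+1+1 = 3 ✓
Line 3: "cave between four november": 1+2+1+3 = 7 ✓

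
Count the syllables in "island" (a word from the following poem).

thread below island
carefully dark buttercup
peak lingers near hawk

2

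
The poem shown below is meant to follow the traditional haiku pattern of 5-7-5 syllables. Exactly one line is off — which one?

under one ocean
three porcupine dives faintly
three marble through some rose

Line 1: under(2) + one(1) + ocean(2) = 5 ✓
Line 2: three(1) + porcupine(3) + dives(1) + faintly(2) = 7 ✓
Line 3: three(1) + marble(2) + through(1) + some(1) + rose(1) = 6 (expected 5)

The third line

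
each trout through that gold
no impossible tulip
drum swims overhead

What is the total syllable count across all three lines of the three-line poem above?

17

Line 1: "each trout through that gold": 1+1+1+1+1 = 5
Line 2: "no impossible tulip": 1+4+2 = 7
Line 3: "drum swims overhead": 1+1+3 = 5
Total: 5 + 7 + 5 = 17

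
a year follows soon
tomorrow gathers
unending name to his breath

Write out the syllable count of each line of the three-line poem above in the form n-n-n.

5-5-7

Line 1: a(1) + year(1) + follows(2) + soon(1) = 5
Line 2: tomorrow(3) + gathers(2) = 5
Line 3: unending(3) + name(1) + to(1) + his(1) + breath(1) = 7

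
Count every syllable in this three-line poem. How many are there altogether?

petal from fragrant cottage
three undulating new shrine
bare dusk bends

17

Line 1: petal(2) + from(1) + fragrant(2) + cottage(2) = 7
Line 2: three(1) + undulating(4) + new(1) + shrine(1) = 7
Line 3: bare(1) + dusk(1) + bends(1) = 3
Total: 7 + 7 + 3 = 17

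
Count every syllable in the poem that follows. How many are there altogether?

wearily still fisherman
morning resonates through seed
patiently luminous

20

Line 1: wearily(3) + still(1) + fisherman(3) = 7
Line 2: morning(2) + resonates(3) + through(1) + seed(1) = 7
Line 3: patiently(3) + luminous(3) = 6
Total: 7 + 7 + 6 = 20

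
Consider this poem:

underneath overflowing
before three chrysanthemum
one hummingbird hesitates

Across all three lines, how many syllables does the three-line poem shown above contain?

Line 1: underneath(3) + overflowing(4) = 7
Line 2: before(2) + three(1) + chrysanthemum(4) = 7
Line 3: one(1) + hummingbird(3) + hesitates(3) = 7
Total: 7 + 7 + 7 = 21

21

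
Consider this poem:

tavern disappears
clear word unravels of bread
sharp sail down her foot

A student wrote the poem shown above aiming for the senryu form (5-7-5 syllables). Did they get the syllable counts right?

Yes

Line 1: "tavern disappears": 2+3 = 5 ✓
Line 2: "clear word unravels of bread": 1+1+3+1+1 = 7 ✓
Line 3: "sharp sail down her foot": 1+1+1+1+1 = 5 ✓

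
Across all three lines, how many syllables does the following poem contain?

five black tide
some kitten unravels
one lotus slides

Line 1: "five black tide": 1+1+1 = 3
Line 2: "some kitten unravels": 1+2+3 = 6
Line 3: "one lotus slides": 1+2+1 = 4
Total: 3 + 6 + 4 = 13

13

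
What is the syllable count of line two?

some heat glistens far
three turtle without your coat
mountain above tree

Line two: three (1), turtle (2), without (2), your (1), coat (1) → 7

7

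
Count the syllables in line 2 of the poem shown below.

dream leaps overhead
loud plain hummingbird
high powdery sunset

Line 2: loud(1) + plain(1) + hummingbird(3) = 5

5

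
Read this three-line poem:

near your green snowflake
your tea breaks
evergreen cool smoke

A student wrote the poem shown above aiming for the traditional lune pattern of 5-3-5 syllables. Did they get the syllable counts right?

Yes

Line 1: "near your green snowflake": 1+1+1+2 = 5 ✓
Line 2: "your tea breaks": 1+1+1 = 3 ✓
Line 3: "evergreen cool smoke": 3+1+1 = 5 ✓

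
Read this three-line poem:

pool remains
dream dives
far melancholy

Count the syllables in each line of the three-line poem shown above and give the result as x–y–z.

3–2–5

Line 1: pool (1), remains (2) → 3
Line 2: dream (1), dives (1) → 2
Line 3: far (1), melancholy (4) → 5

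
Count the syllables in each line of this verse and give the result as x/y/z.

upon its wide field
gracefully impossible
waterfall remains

5/7/5

Line 1: upon(2) + its(1) + wide(1) + field(1) = 5
Line 2: gracefully(3) + impossible(4) = 7
Line 3: waterfall(3) + remains(2) = 5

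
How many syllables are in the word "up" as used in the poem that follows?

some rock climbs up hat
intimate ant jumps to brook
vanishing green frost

1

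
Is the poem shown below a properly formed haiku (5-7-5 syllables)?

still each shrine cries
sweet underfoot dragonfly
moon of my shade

Line 1: still(1) + each(1) + shrine(1) + cries(1) = 4 (expected 5)
Line 2: sweet(1) + underfoot(3) + dragonfly(3) = 7 ✓
Line 3: moon(1) + of(1) + my(1) + shade(1) = 4 (expected 5)

No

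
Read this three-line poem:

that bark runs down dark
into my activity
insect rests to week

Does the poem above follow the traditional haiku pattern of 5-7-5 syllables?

Yes

Line 1: that (1), bark (1), runs (1), down (1), dark (1) → 5 ✓
Line 2: into (2), my (1), activity (4) → 7 ✓
Line 3: insect (2), rests (1), to (1), week (1) → 5 ✓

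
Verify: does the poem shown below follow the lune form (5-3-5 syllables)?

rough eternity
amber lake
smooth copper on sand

Yes

Line 1: rough(1) + eternity(4) = 5 ✓
Line 2: amber(2) + lake(1) = 3 ✓
Line 3: smooth(1) + copper(2) + on(1) + sand(1) = 5 ✓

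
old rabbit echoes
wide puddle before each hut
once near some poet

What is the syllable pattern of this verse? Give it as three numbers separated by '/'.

5/7/5

Line 1: "old rabbit echoes": 1+2+2 = 5
Line 2: "wide puddle before each hut": 1+2+2+1+1 = 7
Line 3: "once near some poet": 1+1+1+2 = 5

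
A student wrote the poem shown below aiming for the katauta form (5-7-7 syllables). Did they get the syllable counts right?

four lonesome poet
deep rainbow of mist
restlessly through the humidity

Line 1: four(1) + lonesome(2) + poet(2) = 5 ✓
Line 2: deep(1) + rainbow(2) + of(1) + mist(1) = 5 (expected 7)
Line 3: restlessly(3) + through(1) + the(1) + humidity(4) = 9 (expected 7)

No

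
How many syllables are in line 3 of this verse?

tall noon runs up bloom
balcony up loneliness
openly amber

Line 3: "openly amber": 3+2 = 5

5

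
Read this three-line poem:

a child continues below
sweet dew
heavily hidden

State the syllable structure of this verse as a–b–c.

7–2–5

Line 1: "a child continues below": 1+1+3+2 = 7
Line 2: "sweet dew": 1+1 = 2
Line 3: "heavily hidden": 3+2 = 5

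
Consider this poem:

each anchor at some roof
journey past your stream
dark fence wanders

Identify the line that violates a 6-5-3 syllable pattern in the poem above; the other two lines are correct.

The third line

Line 1: each (1), anchor (2), at (1), some (1), roof (1) → 6 ✓
Line 2: journey (2), past (1), your (1), stream (1) → 5 ✓
Line 3: dark (1), fence (1), wanders (2) → 4 (expected 3)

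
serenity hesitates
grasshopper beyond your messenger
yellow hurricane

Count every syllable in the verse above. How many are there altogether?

Line 1: "serenity hesitates": 4+3 = 7
Line 2: "grasshopper beyond your messenger": 3+2+1+3 = 9
Line 3: "yellow hurricane": 2+3 = 5
Total: 7 + 9 + 5 = 21

21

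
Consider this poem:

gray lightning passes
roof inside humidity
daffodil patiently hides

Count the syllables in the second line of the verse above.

7

The second line: roof (1), inside (2), humidity (4) → 7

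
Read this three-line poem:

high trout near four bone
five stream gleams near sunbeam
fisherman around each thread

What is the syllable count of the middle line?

The middle line: "five stream gleams near sunbeam": 1+1+1+1+2 = 6

6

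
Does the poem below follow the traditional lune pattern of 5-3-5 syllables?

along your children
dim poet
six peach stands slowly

Line 1: "along your children": 2+1+2 = 5 ✓
Line 2: "dim poet": 1+2 = 3 ✓
Line 3: "six peach stands slowly": 1+1+1+2 = 5 ✓

Yes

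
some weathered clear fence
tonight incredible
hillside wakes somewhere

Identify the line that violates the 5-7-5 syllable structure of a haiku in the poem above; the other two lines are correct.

Line 1: "some weathered clear fence": 1+2+1+1 = 5 ✓
Line 2: "tonight incredible": 2+4 = 6 (expected 7)
Line 3: "hillside wakes somewhere": 2+1+2 = 5 ✓

The second line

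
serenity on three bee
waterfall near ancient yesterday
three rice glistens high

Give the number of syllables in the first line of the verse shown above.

7

The first line: serenity (4), on (1), three (1), bee (1) → 7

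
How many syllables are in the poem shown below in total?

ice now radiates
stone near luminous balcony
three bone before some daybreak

Line 1: "ice now radiates": 1+1+3 = 5
Line 2: "stone near luminous balcony": 1+1+3+3 = 8
Line 3: "three bone before some daybreak": 1+1+2+1+2 = 7
Total: 5 + 8 + 7 = 20

20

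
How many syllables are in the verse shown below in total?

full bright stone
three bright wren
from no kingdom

10

Line 1: full (1), bright (1), stone (1) → 3
Line 2: three (1), bright (1), wren (1) → 3
Line 3: from (1), no (1), kingdom (2) → 4
Total: 3 + 3 + 4 = 10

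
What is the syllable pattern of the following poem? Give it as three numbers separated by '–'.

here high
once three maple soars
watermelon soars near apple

2–5–8

Line 1: here(1) + high(1) = 2
Line 2: once(1) + three(1) + maple(2) + soars(1) = 5
Line 3: watermelon(4) + soars(1) + near(1) + apple(2) = 8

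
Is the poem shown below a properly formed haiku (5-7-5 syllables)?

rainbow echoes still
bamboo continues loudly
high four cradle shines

Yes

Line 1: rainbow(2) + echoes(2) + still(1) = 5 ✓
Line 2: bamboo(2) + continues(3) + loudly(2) = 7 ✓
Line 3: high(1) + four(1) + cradle(2) + shines(1) = 5 ✓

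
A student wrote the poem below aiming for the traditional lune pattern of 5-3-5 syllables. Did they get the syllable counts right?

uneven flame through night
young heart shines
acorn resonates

Line 1: uneven(3) + flame(1) + through(1) + night(1) = 6 (expected 5)
Line 2: young(1) + heart(1) + shines(1) = 3 ✓
Line 3: acorn(2) + resonates(3) = 5 ✓

No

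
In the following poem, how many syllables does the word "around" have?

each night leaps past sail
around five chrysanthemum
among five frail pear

2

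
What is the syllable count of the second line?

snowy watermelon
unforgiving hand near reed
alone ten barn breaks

7

The second line: unforgiving(4) + hand(1) + near(1) + reed(1) = 7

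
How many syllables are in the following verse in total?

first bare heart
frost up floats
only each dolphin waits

12

Line 1: "first bare heart": 1+1+1 = 3
Line 2: "frost up floats": 1+1+1 = 3
Line 3: "only each dolphin waits": 2+1+2+1 = 6
Total: 3 + 3 + 6 = 12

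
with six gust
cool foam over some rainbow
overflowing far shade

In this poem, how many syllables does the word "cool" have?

1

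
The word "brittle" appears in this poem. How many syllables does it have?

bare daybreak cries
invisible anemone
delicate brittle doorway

"brittle" has 2 syllables.

2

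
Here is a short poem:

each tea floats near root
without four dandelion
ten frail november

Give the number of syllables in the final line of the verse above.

5

The final line: "ten frail november": 1+1+3 = 5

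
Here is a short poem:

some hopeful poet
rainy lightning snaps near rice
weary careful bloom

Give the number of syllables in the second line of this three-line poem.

The second line: rainy(2) + lightning(2) + snaps(1) + near(1) + rice(1) = 7

7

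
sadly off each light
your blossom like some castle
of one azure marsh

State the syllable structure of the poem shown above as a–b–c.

5–7–5

Line 1: "sadly off each light": 2+1+1+1 = 5
Line 2: "your blossom like some castle": 1+2+1+1+2 = 7
Line 3: "of one azure marsh": 1+1+2+1 = 5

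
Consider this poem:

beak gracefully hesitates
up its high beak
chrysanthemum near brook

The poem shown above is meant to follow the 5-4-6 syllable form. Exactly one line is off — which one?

Line 1: "beak gracefully hesitates": 1+3+3 = 7 (expected 5)
Line 2: "up its high beak": 1+1+1+1 = 4 ✓
Line 3: "chrysanthemum near brook": 4+1+1 = 6 ✓

The first line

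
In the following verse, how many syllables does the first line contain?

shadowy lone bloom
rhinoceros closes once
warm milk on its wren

5

The first line: "shadowy lone bloom": 3+1+1 = 5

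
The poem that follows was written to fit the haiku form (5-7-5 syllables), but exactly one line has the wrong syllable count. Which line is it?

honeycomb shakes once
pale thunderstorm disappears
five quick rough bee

Line 3

Line 1: "honeycomb shakes once": 3+1+1 = 5 ✓
Line 2: "pale thunderstorm disappears": 1+3+3 = 7 ✓
Line 3: "five quick rough bee": 1+1+1+1 = 4 (expected 5)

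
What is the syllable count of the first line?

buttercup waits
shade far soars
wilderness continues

The first line: buttercup (3), waits (1) → 4

4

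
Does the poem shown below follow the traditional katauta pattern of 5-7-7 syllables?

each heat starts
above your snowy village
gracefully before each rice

No

Line 1: "each heat starts": 1+1+1 = 3 (expected 5)
Line 2: "above your snowy village": 2+1+2+2 = 7 ✓
Line 3: "gracefully before each rice": 3+2+1+1 = 7 ✓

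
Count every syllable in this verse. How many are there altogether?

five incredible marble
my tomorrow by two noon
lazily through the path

Line 1: five(1) + incredible(4) + marble(2) = 7
Line 2: my(1) + tomorrow(3) + by(1) + two(1) + noon(1) = 7
Line 3: lazily(3) + through(1) + the(1) + path(1) = 6
Total: 7 + 7 + 6 = 20

20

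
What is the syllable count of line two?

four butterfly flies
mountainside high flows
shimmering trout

Line two: "mountainside high flows": 3+1+1 = 5

5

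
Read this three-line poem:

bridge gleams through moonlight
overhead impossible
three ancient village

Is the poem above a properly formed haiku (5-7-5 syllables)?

Line 1: "bridge gleams through moonlight": 1+1+1+2 = 5 ✓
Line 2: "overhead impossible": 3+4 = 7 ✓
Line 3: "three ancient village": 1+2+2 = 5 ✓

Yes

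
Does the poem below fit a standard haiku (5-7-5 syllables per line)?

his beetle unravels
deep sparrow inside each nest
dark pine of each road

Line 1: his(1) + beetle(2) + unravels(3) = 6 (expected 5)
Line 2: deep(1) + sparrow(2) + inside(2) + each(1) + nest(1) = 7 ✓
Line 3: dark(1) + pine(1) + of(1) + each(1) + road(1) = 5 ✓

No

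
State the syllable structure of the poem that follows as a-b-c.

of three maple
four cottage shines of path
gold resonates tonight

Line 1: "of three maple": 1+1+2 = 4
Line 2: "four cottage shines of path": 1+2+1+1+1 = 6
Line 3: "gold resonates tonight": 1+3+2 = 6

4-6-6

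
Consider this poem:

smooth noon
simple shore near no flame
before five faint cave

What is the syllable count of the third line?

5

The third line: "before five faint cave": 2+1+1+1 = 5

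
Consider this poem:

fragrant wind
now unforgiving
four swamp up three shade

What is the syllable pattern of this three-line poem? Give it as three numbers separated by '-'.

3-5-5

Line 1: fragrant (2), wind (1) → 3
Line 2: now (1), unforgiving (4) → 5
Line 3: four (1), swamp (1), up (1), three (1), shade (1) → 5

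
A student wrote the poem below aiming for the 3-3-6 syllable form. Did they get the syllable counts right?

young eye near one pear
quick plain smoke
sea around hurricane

No

Line 1: young(1) + eye(1) + near(1) + one(1) + pear(1) = 5 (expected 3)
Line 2: quick(1) + plain(1) + smoke(1) = 3 ✓
Line 3: sea(1) + around(2) + hurricane(3) = 6 ✓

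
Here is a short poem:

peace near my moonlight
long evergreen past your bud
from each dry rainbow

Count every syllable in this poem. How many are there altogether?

17

Line 1: peace (1), near (1), my (1), moonlight (2) → 5
Line 2: long (1), evergreen (3), past (1), your (1), bud (1) → 7
Line 3: from (1), each (1), dry (1), rainbow (2) → 5
Total: 5 + 7 + 5 = 17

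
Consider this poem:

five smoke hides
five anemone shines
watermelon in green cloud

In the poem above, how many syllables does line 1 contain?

Line 1: "five smoke hides": 1+1+1 = 3

3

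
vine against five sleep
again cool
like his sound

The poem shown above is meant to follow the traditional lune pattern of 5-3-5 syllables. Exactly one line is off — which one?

Line 1: vine(1) + against(2) + five(1) + sleep(1) = 5 ✓
Line 2: again(2) + cool(1) = 3 ✓
Line 3: like(1) + his(1) + sound(1) = 3 (expected 5)

Line 3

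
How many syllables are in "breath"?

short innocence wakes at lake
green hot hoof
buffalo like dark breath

1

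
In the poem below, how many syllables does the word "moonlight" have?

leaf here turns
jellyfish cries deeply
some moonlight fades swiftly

2

"moonlight" has 2 syllables.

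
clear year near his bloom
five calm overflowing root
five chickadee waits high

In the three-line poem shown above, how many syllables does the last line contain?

The last line: five (1), chickadee (3), waits (1), high (1) → 6

6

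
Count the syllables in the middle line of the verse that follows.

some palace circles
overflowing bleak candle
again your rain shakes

7

The middle line: "overflowing bleak candle": 4+1+2 = 7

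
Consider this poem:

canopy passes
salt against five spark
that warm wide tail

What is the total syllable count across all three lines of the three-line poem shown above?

Line 1: canopy (3), passes (2) → 5
Line 2: salt (1), against (2), five (1), spark (1) → 5
Line 3: that (1), warm (1), wide (1), tail (1) → 4
Total: 5 + 5 + 4 = 14

14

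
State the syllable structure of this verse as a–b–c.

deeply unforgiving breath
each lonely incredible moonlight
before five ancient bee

Line 1: "deeply unforgiving breath": 2+4+1 = 7
Line 2: "each lonely incredible moonlight": 1+2+4+2 = 9
Line 3: "before five ancient bee": 2+1+2+1 = 6

7–9–6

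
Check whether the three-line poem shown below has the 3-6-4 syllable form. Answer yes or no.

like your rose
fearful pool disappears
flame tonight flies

Yes

Line 1: "like your rose": 1+1+1 = 3 ✓
Line 2: "fearful pool disappears": 2+1+3 = 6 ✓
Line 3: "flame tonight flies": 1+2+1 = 4 ✓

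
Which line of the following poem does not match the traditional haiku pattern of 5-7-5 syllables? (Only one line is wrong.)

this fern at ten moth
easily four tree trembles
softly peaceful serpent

Line 3

Line 1: "this fern at ten moth": 1+1+1+1+1 = 5 ✓
Line 2: "easily four tree trembles": 3+1+1+2 = 7 ✓
Line 3: "softly peaceful serpent": 2+2+2 = 6 (expected 5)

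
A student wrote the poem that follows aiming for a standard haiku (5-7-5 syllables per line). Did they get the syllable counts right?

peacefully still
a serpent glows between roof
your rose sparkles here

No

Line 1: peacefully(3) + still(1) = 4 (expected 5)
Line 2: a(1) + serpent(2) + glows(1) + between(2) + roof(1) = 7 ✓
Line 3: your(1) + rose(1) + sparkles(2) + here(1) = 5 ✓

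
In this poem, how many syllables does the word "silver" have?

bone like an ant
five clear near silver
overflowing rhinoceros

2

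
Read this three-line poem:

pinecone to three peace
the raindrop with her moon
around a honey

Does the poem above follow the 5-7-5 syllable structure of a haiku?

Line 1: "pinecone to three peace": 2+1+1+1 = 5 ✓
Line 2: "the raindrop with her moon": 1+2+1+1+1 = 6 (expected 7)
Line 3: "around a honey": 2+1+2 = 5 ✓

No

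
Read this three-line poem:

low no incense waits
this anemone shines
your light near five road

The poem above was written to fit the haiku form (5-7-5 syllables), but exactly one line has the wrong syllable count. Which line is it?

Line 1: low (1), no (1), incense (2), waits (1) → 5 ✓
Line 2: this (1), anemone (4), shines (1) → 6 (expected 7)
Line 3: your (1), light (1), near (1), five (1), road (1) → 5 ✓

The second line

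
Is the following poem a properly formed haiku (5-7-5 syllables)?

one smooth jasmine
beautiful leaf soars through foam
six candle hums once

No

Line 1: "one smooth jasmine": 1+1+2 = 4 (expected 5)
Line 2: "beautiful leaf soars through foam": 3+1+1+1+1 = 7 ✓
Line 3: "six candle hums once": 1+2+1+1 = 5 ✓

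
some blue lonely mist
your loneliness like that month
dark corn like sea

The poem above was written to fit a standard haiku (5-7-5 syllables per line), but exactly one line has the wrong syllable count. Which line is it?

Line 1: some (1), blue (1), lonely (2), mist (1) → 5 ✓
Line 2: your (1), loneliness (3), like (1), that (1), month (1) → 7 ✓
Line 3: dark (1), corn (1), like (1), sea (1) → 4 (expected 5)

Line 3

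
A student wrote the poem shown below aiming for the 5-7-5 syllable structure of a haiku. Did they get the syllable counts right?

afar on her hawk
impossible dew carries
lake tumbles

Line 1: afar (2), on (1), her (1), hawk (1) → 5 ✓
Line 2: impossible (4), dew (1), carries (2) → 7 ✓
Line 3: lake (1), tumbles (2) → 3 (expected 5)

No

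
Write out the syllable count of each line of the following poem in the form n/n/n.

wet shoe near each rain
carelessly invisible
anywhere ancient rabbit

5/7/7

Line 1: "wet shoe near each rain": 1+1+1+1+1 = 5
Line 2: "carelessly invisible": 3+4 = 7
Line 3: "anywhere ancient rabbit": 3+2+2 = 7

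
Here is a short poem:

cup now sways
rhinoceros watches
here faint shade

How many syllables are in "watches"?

2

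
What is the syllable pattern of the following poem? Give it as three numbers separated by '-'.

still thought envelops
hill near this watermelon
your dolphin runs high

5-7-5

Line 1: "still thought envelops": 1+1+3 = 5
Line 2: "hill near this watermelon": 1+1+1+4 = 7
Line 3: "your dolphin runs high": 1+2+1+1 = 5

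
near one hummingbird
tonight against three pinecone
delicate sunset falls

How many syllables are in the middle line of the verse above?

The middle line: "tonight against three pinecone": 2+2+1+2 = 7

7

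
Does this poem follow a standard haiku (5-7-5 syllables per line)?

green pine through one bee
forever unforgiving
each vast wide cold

Line 1: green (1), pine (1), through (1), one (1), bee (1) → 5 ✓
Line 2: forever (3), unforgiving (4) → 7 ✓
Line 3: each (1), vast (1), wide (1), cold (1) → 4 (expected 5)

No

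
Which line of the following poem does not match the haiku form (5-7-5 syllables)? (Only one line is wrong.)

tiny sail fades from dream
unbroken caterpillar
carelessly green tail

Line 1

Line 1: tiny(2) + sail(1) + fades(1) + from(1) + dream(1) = 6 (expected 5)
Line 2: unbroken(3) + caterpillar(4) = 7 ✓
Line 3: carelessly(3) + green(1) + tail(1) = 5 ✓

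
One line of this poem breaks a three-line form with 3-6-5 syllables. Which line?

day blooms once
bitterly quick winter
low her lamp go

Line 3

Line 1: day(1) + blooms(1) + once(1) = 3 ✓
Line 2: bitterly(3) + quick(1) + winter(2) = 6 ✓
Line 3: low(1) + her(1) + lamp(1) + go(1) = 4 (expected 5)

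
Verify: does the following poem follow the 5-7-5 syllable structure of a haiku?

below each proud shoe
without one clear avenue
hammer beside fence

Line 1: below (2), each (1), proud (1), shoe (1) → 5 ✓
Line 2: without (2), one (1), clear (1), avenue (3) → 7 ✓
Line 3: hammer (2), beside (2), fence (1) → 5 ✓

Yes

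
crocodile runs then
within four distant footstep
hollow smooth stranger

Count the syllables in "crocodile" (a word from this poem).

3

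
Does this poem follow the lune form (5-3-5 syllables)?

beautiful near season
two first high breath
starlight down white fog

No

Line 1: "beautiful near season": 3+1+2 = 6 (expected 5)
Line 2: "two first high breath": 1+1+1+1 = 4 (expected 3)
Line 3: "starlight down white fog": 2+1+1+1 = 5 ✓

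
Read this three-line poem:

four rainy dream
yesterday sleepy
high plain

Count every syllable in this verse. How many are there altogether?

Line 1: four (1), rainy (2), dream (1) → 4
Line 2: yesterday (3), sleepy (2) → 5
Line 3: high (1), plain (1) → 2
Total: 4 + 5 + 2 = 11

11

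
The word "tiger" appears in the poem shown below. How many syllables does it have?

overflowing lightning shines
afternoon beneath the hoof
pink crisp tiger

2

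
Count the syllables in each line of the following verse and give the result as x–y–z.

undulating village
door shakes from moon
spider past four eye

6–4–5

Line 1: undulating (4), village (2) → 6
Line 2: door (1), shakes (1), from (1), moon (1) → 4
Line 3: spider (2), past (1), four (1), eye (1) → 5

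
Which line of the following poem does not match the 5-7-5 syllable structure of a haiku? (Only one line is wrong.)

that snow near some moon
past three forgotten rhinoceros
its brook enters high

Line 2

Line 1: "that snow near some moon": 1+1+1+1+1 = 5 ✓
Line 2: "past three forgotten rhinoceros": 1+1+3+4 = 9 (expected 7)
Line 3: "its brook enters high": 1+1+2+1 = 5 ✓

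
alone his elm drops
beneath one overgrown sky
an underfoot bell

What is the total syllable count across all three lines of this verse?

17

Line 1: "alone his elm drops": 2+1+1+1 = 5
Line 2: "beneath one overgrown sky": 2+1+3+1 = 7
Line 3: "an underfoot bell": 1+3+1 = 5
Total: 5 + 7 + 5 = 17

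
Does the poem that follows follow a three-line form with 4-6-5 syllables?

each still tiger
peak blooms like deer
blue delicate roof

Line 1: each(1) + still(1) + tiger(2) = 4 ✓
Line 2: peak(1) + blooms(1) + like(1) + deer(1) = 4 (expected 6)
Line 3: blue(1) + delicate(3) + roof(1) = 5 ✓

No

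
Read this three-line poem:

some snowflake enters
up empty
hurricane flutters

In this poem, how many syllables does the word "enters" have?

2

"enters" has 2 syllables.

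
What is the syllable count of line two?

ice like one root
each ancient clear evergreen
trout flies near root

7

Line two: each (1), ancient (2), clear (1), evergreen (3) → 7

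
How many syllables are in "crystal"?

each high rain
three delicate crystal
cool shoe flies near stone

"crystal" has 2 syllables.

2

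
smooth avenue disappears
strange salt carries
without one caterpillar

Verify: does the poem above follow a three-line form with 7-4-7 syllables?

Yes

Line 1: smooth(1) + avenue(3) + disappears(3) = 7 ✓
Line 2: strange(1) + salt(1) + carries(2) = 4 ✓
Line 3: without(2) + one(1) + caterpillar(4) = 7 ✓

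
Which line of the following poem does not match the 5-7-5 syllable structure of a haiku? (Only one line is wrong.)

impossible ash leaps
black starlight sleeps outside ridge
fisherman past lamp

Line 1

Line 1: "impossible ash leaps": 4+1+1 = 6 (expected 5)
Line 2: "black starlight sleeps outside ridge": 1+2+1+2+1 = 7 ✓
Line 3: "fisherman past lamp": 3+1+1 = 5 ✓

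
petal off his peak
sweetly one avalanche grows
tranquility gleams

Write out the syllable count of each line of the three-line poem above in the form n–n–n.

5–7–5

Line 1: petal (2), off (1), his (1), peak (1) → 5
Line 2: sweetly (2), one (1), avalanche (3), grows (1) → 7
Line 3: tranquility (4), gleams (1) → 5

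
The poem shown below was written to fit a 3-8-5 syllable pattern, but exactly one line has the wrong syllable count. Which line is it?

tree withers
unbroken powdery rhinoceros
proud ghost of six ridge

Line 1: "tree withers": 1+2 = 3 ✓
Line 2: "unbroken powdery rhinoceros": 3+3+4 = 10 (expected 8)
Line 3: "proud ghost of six ridge": 1+1+1+1+1 = 5 ✓

Line 2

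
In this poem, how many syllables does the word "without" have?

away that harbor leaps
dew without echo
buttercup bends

"without" has 2 syllables.

2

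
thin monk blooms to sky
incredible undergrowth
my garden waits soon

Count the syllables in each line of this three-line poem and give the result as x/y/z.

5/7/5

Line 1: "thin monk blooms to sky": 1+1+1+1+1 = 5
Line 2: "incredible undergrowth": 4+3 = 7
Line 3: "my garden waits soon": 1+2+1+1 = 5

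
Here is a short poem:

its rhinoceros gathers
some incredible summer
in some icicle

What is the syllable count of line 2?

7

Line 2: some (1), incredible (4), summer (2) → 7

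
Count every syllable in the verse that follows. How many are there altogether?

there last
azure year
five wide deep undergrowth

11

Line 1: "there last": 1+1 = 2
Line 2: "azure year": 2+1 = 3
Line 3: "five wide deep undergrowth": 1+1+1+3 = 6
Total: 2 + 3 + 6 = 11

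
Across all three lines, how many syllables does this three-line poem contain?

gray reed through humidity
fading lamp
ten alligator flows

16

Line 1: "gray reed through humidity": 1+1+1+4 = 7
Line 2: "fading lamp": 2+1 = 3
Line 3: "ten alligator flows": 1+4+1 = 6
Total: 7 + 3 + 6 = 16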